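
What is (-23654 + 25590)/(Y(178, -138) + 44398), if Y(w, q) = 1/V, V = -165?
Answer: 319440/7325669 ≈ 0.043606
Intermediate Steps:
Y(w, q) = -1/165 (Y(w, q) = 1/(-165) = -1/165)
(-23654 + 25590)/(Y(178, -138) + 44398) = (-23654 + 25590)/(-1/165 + 44398) = 1936/(7325669/165) = 1936*(165/7325669) = 319440/7325669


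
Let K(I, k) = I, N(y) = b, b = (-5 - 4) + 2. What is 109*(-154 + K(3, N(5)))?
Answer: -16459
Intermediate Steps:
b = -7 (b = -9 + 2 = -7)
N(y) = -7
109*(-154 + K(3, N(5))) = 109*(-154 + 3) = 109*(-151) = -16459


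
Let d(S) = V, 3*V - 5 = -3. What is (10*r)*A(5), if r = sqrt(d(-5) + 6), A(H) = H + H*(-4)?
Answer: -100*sqrt(15) ≈ -387.30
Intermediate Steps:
V = 2/3 (V = 5/3 + (1/3)*(-3) = 5/3 - 1 = 2/3 ≈ 0.66667)
d(S) = 2/3
A(H) = -3*H (A(H) = H - 4*H = -3*H)
r = 2*sqrt(15)/3 (r = sqrt(2/3 + 6) = sqrt(20/3) = 2*sqrt(15)/3 ≈ 2.5820)
(10*r)*A(5) = (10*(2*sqrt(15)/3))*(-3*5) = (20*sqrt(15)/3)*(-15) = -100*sqrt(15)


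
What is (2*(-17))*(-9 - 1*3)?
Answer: 408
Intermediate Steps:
(2*(-17))*(-9 - 1*3) = -34*(-9 - 3) = -34*(-12) = 408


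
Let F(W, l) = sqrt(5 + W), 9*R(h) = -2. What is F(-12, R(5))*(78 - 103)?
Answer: -25*I*sqrt(7) ≈ -66.144*I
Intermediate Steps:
R(h) = -2/9 (R(h) = (1/9)*(-2) = -2/9)
F(-12, R(5))*(78 - 103) = sqrt(5 - 12)*(78 - 103) = sqrt(-7)*(-25) = (I*sqrt(7))*(-25) = -25*I*sqrt(7)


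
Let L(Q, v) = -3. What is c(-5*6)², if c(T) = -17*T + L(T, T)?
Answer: 257049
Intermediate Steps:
c(T) = -3 - 17*T (c(T) = -17*T - 3 = -3 - 17*T)
c(-5*6)² = (-3 - (-85)*6)² = (-3 - 17*(-30))² = (-3 + 510)² = 507² = 257049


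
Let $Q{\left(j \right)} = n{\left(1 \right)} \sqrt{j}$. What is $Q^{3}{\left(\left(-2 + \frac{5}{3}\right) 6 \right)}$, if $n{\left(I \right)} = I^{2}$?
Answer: $- 2 i \sqrt{2} \approx - 2.8284 i$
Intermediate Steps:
$Q{\left(j \right)} = \sqrt{j}$ ($Q{\left(j \right)} = 1^{2} \sqrt{j} = 1 \sqrt{j} = \sqrt{j}$)
$Q^{3}{\left(\left(-2 + \frac{5}{3}\right) 6 \right)} = \left(\sqrt{\left(-2 + \frac{5}{3}\right) 6}\right)^{3} = \left(\sqrt{\left(- \frac{1}{3}\right) 6}\right)^{3} = \left(\sqrt{-2}\right)^{3} = \left(i \sqrt{2}\right)^{3} = - 2 i \sqrt{2}$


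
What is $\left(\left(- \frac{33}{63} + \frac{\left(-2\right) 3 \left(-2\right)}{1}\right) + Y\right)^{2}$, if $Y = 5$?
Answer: $\frac{119716}{441} \approx 271.46$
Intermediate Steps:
$\left(\left(- \frac{33}{63} + \frac{\left(-2\right) 3 \left(-2\right)}{1}\right) + Y\right)^{2} = \left(\left(- \frac{33}{63} + \frac{\left(-2\right) 3 \left(-2\right)}{1}\right) + 5\right)^{2} = \left(\left(\left(-33\right) \frac{1}{63} + \left(-6\right) \left(-2\right) 1\right) + 5\right)^{2} = \left(\left(- \frac{11}{21} + 12 \cdot 1\right) + 5\right)^{2} = \left(\left(- \frac{11}{21} + 12\right) + 5\right)^{2} = \left(\frac{241}{21} + 5\right)^{2} = \left(\frac{346}{21}\right)^{2} = \frac{119716}{441}$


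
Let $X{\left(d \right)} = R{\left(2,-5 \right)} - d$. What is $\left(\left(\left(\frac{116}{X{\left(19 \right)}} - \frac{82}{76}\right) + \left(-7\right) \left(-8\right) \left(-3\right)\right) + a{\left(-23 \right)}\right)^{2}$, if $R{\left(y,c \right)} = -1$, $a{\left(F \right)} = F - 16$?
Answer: $\frac{1651365769}{36100} \approx 45744.0$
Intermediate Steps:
$a{\left(F \right)} = -16 + F$
$X{\left(d \right)} = -1 - d$
$\left(\left(\left(\frac{116}{X{\left(19 \right)}} - \frac{82}{76}\right) + \left(-7\right) \left(-8\right) \left(-3\right)\right) + a{\left(-23 \right)}\right)^{2} = \left(\left(\left(\frac{116}{-1 - 19} - \frac{82}{76}\right) + \left(-7\right) \left(-8\right) \left(-3\right)\right) - 39\right)^{2} = \left(\left(\left(\frac{116}{-1 - 19} - \frac{41}{38}\right) + 56 \left(-3\right)\right) - 39\right)^{2} = \left(\left(\left(\frac{116}{-20} - \frac{41}{38}\right) - 168\right) - 39\right)^{2} = \left(\left(\left(116 \left(- \frac{1}{20}\right) - \frac{41}{38}\right) - 168\right) - 39\right)^{2} = \left(\left(\left(- \frac{29}{5} - \frac{41}{38}\right) - 168\right) - 39\right)^{2} = \left(\left(- \frac{1307}{190} - 168\right) - 39\right)^{2} = \left(- \frac{33227}{190} - 39\right)^{2} = \left(- \frac{40637}{190}\right)^{2} = \frac{1651365769}{36100}$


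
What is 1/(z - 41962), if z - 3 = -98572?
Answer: -1/140531 ≈ -7.1159e-6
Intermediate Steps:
z = -98569 (z = 3 - 98572 = -98569)
1/(z - 41962) = 1/(-98569 - 41962) = 1/(-140531) = -1/140531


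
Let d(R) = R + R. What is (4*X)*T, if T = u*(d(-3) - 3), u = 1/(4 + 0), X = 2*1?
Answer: -18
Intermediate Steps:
X = 2
d(R) = 2*R
u = ¼ (u = 1/4 = ¼ ≈ 0.25000)
T = -9/4 (T = (2*(-3) - 3)/4 = (-6 - 3)/4 = (¼)*(-9) = -9/4 ≈ -2.2500)
(4*X)*T = (4*2)*(-9/4) = 8*(-9/4) = -18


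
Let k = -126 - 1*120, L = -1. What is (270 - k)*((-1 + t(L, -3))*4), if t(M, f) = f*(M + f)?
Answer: 22704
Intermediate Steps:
k = -246 (k = -126 - 120 = -246)
(270 - k)*((-1 + t(L, -3))*4) = (270 - 1*(-246))*((-1 - 3*(-1 - 3))*4) = (270 + 246)*((-1 - 3*(-4))*4) = 516*((-1 + 12)*4) = 516*(11*4) = 516*44 = 22704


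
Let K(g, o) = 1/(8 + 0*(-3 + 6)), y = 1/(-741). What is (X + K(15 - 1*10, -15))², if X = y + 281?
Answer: 2777225583001/35141184 ≈ 79031.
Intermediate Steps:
y = -1/741 ≈ -0.0013495
K(g, o) = ⅛ (K(g, o) = 1/(8 + 0*3) = 1/(8 + 0) = 1/8 = ⅛)
X = 208220/741 (X = -1/741 + 281 = 208220/741 ≈ 281.00)
(X + K(15 - 1*10, -15))² = (208220/741 + ⅛)² = (1666501/5928)² = 2777225583001/35141184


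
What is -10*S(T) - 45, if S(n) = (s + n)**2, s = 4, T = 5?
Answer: -855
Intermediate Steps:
S(n) = (4 + n)**2
-10*S(T) - 45 = -10*(4 + 5)**2 - 45 = -10*9**2 - 45 = -10*81 - 45 = -810 - 45 = -855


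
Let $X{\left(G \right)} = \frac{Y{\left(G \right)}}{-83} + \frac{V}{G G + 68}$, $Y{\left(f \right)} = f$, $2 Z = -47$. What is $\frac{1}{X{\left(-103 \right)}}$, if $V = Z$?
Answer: $\frac{1772382}{2195561} \approx 0.80726$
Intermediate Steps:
$Z = - \frac{47}{2}$ ($Z = \frac{1}{2} \left(-47\right) = - \frac{47}{2} \approx -23.5$)
$V = - \frac{47}{2} \approx -23.5$
$X{\left(G \right)} = - \frac{47}{2 \left(68 + G^{2}\right)} - \frac{G}{83}$ ($X{\left(G \right)} = \frac{G}{-83} - \frac{47}{2 \left(G G + 68\right)} = G \left(- \frac{1}{83}\right) - \frac{47}{2 \left(G^{2} + 68\right)} = - \frac{G}{83} - \frac{47}{2 \left(68 + G^{2}\right)} = - \frac{47}{2 \left(68 + G^{2}\right)} - \frac{G}{83}$)
$\frac{1}{X{\left(-103 \right)}} = \frac{1}{\frac{1}{166} \frac{1}{68 + \left(-103\right)^{2}} \left(-3901 - -14008 - 2 \left(-103\right)^{3}\right)} = \frac{1}{\frac{1}{166} \frac{1}{68 + 10609} \left(-3901 + 14008 - -2185454\right)} = \frac{1}{\frac{1}{166} \cdot \frac{1}{10677} \left(-3901 + 14008 + 2185454\right)} = \frac{1}{\frac{1}{166} \cdot \frac{1}{10677} \cdot 2195561} = \frac{1}{\frac{2195561}{1772382}} = \frac{1772382}{2195561}$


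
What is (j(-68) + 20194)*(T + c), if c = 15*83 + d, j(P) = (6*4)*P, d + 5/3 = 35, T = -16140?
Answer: -827586770/3 ≈ -2.7586e+8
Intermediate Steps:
d = 100/3 (d = -5/3 + 35 = 100/3 ≈ 33.333)
j(P) = 24*P
c = 3835/3 (c = 15*83 + 100/3 = 1245 + 100/3 = 3835/3 ≈ 1278.3)
(j(-68) + 20194)*(T + c) = (24*(-68) + 20194)*(-16140 + 3835/3) = (-1632 + 20194)*(-44585/3) = 18562*(-44585/3) = -827586770/3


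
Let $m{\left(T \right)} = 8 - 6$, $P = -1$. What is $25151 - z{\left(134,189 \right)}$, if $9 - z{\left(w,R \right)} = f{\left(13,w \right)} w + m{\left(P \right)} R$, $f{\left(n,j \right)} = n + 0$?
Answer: $27262$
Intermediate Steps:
$m{\left(T \right)} = 2$
$f{\left(n,j \right)} = n$
$z{\left(w,R \right)} = 9 - 13 w - 2 R$ ($z{\left(w,R \right)} = 9 - \left(13 w + 2 R\right) = 9 - \left(2 R + 13 w\right) = 9 - 13 w - 2 R$)
$25151 - z{\left(134,189 \right)} = 25151 - \left(9 - 1742 - 378\right) = 25151 - -2111 = 25151 + 2111 = 27262$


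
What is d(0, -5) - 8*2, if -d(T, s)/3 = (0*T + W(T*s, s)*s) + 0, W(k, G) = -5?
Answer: -91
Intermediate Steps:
d(T, s) = 15*s (d(T, s) = -3*((0*T - 5*s) + 0) = -3*((0 - 5*s) + 0) = -3*(-5*s + 0) = -(-15)*s = 15*s)
d(0, -5) - 8*2 = 15*(-5) - 8*2 = -75 - 16 = -91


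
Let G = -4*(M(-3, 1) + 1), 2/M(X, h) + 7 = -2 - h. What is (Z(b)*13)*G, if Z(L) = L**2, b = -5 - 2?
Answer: -10192/5 ≈ -2038.4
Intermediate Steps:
M(X, h) = 2/(-9 - h) (M(X, h) = 2/(-7 + (-2 - h)) = 2/(-9 - h))
b = -7
G = -16/5 (G = -4*(-2/(9 + 1) + 1) = -4*(-2/10 + 1) = -4*(-2*1/10 + 1) = -4*(-1/5 + 1) = -4*4/5 = -16/5 ≈ -3.2000)
(Z(b)*13)*G = ((-7)**2*13)*(-16/5) = (49*13)*(-16/5) = 637*(-16/5) = -10192/5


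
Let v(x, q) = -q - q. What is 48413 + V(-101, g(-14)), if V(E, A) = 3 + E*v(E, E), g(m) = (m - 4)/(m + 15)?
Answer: 28014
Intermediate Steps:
g(m) = (-4 + m)/(15 + m)
v(x, q) = -2*q
V(E, A) = 3 - 2*E² (V(E, A) = 3 + E*(-2*E) = 3 - 2*E²)
48413 + V(-101, g(-14)) = 48413 + (3 - 2*(-101)²) = 48413 + (3 - 2*10201) = 48413 + (3 - 20402) = 48413 - 20399 = 28014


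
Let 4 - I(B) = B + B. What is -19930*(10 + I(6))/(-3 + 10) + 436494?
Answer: 3015598/7 ≈ 4.3080e+5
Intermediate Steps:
I(B) = 4 - 2*B (I(B) = 4 - (B + B) = 4 - 2*B)
-19930*(10 + I(6))/(-3 + 10) + 436494 = -19930*(10 + (4 - 2*6))/(-3 + 10) + 436494 = -19930*(10 + (4 - 12))/7 + 436494 = -19930*(10 - 8)/7 + 436494 = -39860/7 + 436494 = 3015598/7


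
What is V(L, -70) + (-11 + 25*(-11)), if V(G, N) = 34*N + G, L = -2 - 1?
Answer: -2669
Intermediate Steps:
L = -3
V(G, N) = G + 34*N
V(L, -70) + (-11 + 25*(-11)) = (-3 + 34*(-70)) + (-11 + 25*(-11)) = (-3 - 2380) + (-11 - 275) = -2383 - 286 = -2669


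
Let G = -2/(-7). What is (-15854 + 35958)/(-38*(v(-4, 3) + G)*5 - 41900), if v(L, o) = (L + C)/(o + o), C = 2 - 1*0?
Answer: -211092/439855 ≈ -0.47991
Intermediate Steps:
G = 2/7 (G = -2*(-⅐) = 2/7 ≈ 0.28571)
C = 2 (C = 2 + 0 = 2)
v(L, o) = (2 + L)/(2*o) (v(L, o) = (L + 2)/(o + o) = (2 + L)/((2*o)) = (2 + L)*(1/(2*o)) = (2 + L)/(2*o))
(-15854 + 35958)/(-38*(v(-4, 3) + G)*5 - 41900) = (-15854 + 35958)/(-38*((½)*(2 - 4)/3 + 2/7)*5 - 41900) = 20104/(-38*((½)*(⅓)*(-2) + 2/7)*5 - 41900) = 20104/(-38*(-⅓ + 2/7)*5 - 41900) = 20104/(-(-38)*5/21 - 41900) = 20104/(-38*(-5/21) - 41900) = 20104/(190/21 - 41900) = 20104/(-879710/21) = 20104*(-21/879710) = -211092/439855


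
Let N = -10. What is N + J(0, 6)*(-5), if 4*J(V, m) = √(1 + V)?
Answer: -45/4 ≈ -11.250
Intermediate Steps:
J(V, m) = √(1 + V)/4
N + J(0, 6)*(-5) = -10 + (√(1 + 0)/4)*(-5) = -10 + (√1/4)*(-5) = -10 + ((¼)*1)*(-5) = -10 + (¼)*(-5) = -10 - 5/4 = -45/4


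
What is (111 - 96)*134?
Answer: 2010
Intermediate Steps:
(111 - 96)*134 = 15*134 = 2010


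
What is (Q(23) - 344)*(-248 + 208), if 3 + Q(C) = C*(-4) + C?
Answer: 16640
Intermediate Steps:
Q(C) = -3 - 3*C (Q(C) = -3 + (C*(-4) + C) = -3 + (-4*C + C) = -3 - 3*C)
(Q(23) - 344)*(-248 + 208) = ((-3 - 3*23) - 344)*(-248 + 208) = ((-3 - 69) - 344)*(-40) = (-72 - 344)*(-40) = -416*(-40) = 16640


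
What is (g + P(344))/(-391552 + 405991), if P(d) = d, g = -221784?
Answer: -221440/14439 ≈ -15.336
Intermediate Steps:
(g + P(344))/(-391552 + 405991) = (-221784 + 344)/(-391552 + 405991) = -221440/14439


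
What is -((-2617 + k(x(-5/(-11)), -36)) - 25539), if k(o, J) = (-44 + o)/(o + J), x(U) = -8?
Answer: 309703/11 ≈ 28155.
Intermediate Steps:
k(o, J) = (-44 + o)/(J + o)
-((-2617 + k(x(-5/(-11)), -36)) - 25539) = -((-2617 + (-44 - 8)/(-36 - 8)) - 25539) = -((-2617 - 52/(-44)) - 25539) = -((-2617 - 1/44*(-52)) - 25539) = -((-2617 + 13/11) - 25539) = -(-28774/11 - 25539) = -1*(-309703/11) = 309703/11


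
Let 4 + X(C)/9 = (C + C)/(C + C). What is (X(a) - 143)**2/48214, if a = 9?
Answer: 14450/24107 ≈ 0.59941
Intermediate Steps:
X(C) = -27 (X(C) = -36 + 9*((C + C)/(C + C)) = -36 + 9*((2*C)/((2*C))) = -36 + 9*((2*C)*(1/(2*C))) = -36 + 9*1 = -36 + 9 = -27)
(X(a) - 143)**2/48214 = (-27 - 143)**2/48214 = (-170)**2*(1/48214) = 28900*(1/48214) = 14450/24107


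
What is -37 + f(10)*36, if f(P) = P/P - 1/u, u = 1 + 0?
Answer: -37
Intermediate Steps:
u = 1
f(P) = 0 (f(P) = P/P - 1/1 = 1 - 1*1 = 1 - 1 = 0)
-37 + f(10)*36 = -37 + 0*36 = -37 + 0 = -37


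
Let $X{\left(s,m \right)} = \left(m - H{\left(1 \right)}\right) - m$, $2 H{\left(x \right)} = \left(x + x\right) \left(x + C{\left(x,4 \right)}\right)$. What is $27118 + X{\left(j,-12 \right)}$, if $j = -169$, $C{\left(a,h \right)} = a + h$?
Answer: $27112$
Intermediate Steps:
$H{\left(x \right)} = x \left(4 + 2 x\right)$ ($H{\left(x \right)} = \frac{\left(x + x\right) \left(x + \left(x + 4\right)\right)}{2} = \frac{2 x \left(x + \left(4 + x\right)\right)}{2} = \frac{2 x \left(4 + 2 x\right)}{2} = x \left(4 + 2 x\right)$)
$X{\left(s,m \right)} = -6$ ($X{\left(s,m \right)} = \left(m - 2 \cdot 1 \left(2 + 1\right)\right) - m = \left(m - 2 \cdot 1 \cdot 3\right) - m = \left(m - 6\right) - m = \left(-6 + m\right) - m = -6$)
$27118 + X{\left(j,-12 \right)} = 27118 - 6 = 27112$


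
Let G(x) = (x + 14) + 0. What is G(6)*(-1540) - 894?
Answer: -31694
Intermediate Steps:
G(x) = 14 + x (G(x) = (14 + x) + 0 = 14 + x)
G(6)*(-1540) - 894 = (14 + 6)*(-1540) - 894 = 20*(-1540) - 894 = -30800 - 894 = -31694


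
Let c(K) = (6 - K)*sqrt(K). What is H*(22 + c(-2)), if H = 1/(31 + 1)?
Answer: 11/16 + I*sqrt(2)/4 ≈ 0.6875 + 0.35355*I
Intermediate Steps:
c(K) = sqrt(K)*(6 - K)
H = 1/32 ≈ 0.031250
H*(22 + c(-2)) = (22 + sqrt(-2)*(6 - 1*(-2)))/32 = (22 + (I*sqrt(2))*(6 + 2))/32 = (22 + (I*sqrt(2))*8)/32 = (22 + 8*I*sqrt(2))/32 = 11/16 + I*sqrt(2)/4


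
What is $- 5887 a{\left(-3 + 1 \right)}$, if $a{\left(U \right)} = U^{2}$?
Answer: $-23548$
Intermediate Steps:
$- 5887 a{\left(-3 + 1 \right)} = - 5887 \left(-3 + 1\right)^{2} = - 5887 \left(-2\right)^{2} = \left(-5887\right) 4 = -23548$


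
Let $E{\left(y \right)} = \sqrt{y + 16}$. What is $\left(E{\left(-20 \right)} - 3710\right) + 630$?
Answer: $-3080 + 2 i \approx -3080.0 + 2.0 i$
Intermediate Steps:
$E{\left(y \right)} = \sqrt{16 + y}$
$\left(E{\left(-20 \right)} - 3710\right) + 630 = \left(\sqrt{16 - 20} - 3710\right) + 630 = \left(\sqrt{-4} - 3710\right) + 630 = \left(2 i - 3710\right) + 630 = \left(-3710 + 2 i\right) + 630 = -3080 + 2 i$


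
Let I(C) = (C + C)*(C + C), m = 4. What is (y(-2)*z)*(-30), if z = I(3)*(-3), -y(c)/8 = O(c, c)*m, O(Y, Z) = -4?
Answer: 414720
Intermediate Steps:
I(C) = 4*C**2 (I(C) = (2*C)*(2*C) = 4*C**2)
y(c) = 128 (y(c) = -(-32)*4 = -8*(-16) = 128)
z = -108 (z = (4*3**2)*(-3) = (4*9)*(-3) = 36*(-3) = -108)
(y(-2)*z)*(-30) = (128*(-108))*(-30) = -13824*(-30) = 414720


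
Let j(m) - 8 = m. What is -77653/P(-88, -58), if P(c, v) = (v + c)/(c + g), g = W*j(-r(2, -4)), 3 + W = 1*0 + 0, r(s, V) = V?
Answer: -4814486/73 ≈ -65952.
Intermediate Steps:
j(m) = 8 + m
W = -3 (W = -3 + (1*0 + 0) = -3 + (0 + 0) = -3 + 0 = -3)
g = -36 (g = -3*(8 - 1*(-4)) = -3*(8 + 4) = -3*12 = -36)
P(c, v) = (c + v)/(-36 + c) (P(c, v) = (v + c)/(c - 36) = (c + v)/(-36 + c))
-77653/P(-88, -58) = -77653*(-36 - 88)/(-88 - 58) = -77653/(-146/(-124)) = -77653/((-1/124*(-146))) = -77653/73/62 = -77653*62/73 = -4814486/73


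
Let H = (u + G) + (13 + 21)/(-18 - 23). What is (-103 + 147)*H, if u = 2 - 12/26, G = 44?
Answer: 1048520/533 ≈ 1967.2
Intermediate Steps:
u = 20/13 (u = 2 - 12/26 = 2 - 1*6/13 = 2 - 6/13 = 20/13 ≈ 1.5385)
H = 23830/533 (H = (20/13 + 44) + (13 + 21)/(-18 - 23) = 592/13 + 34/(-41) = 592/13 + 34*(-1/41) = 592/13 - 34/41 = 23830/533 ≈ 44.709)
(-103 + 147)*H = (-103 + 147)*(23830/533) = 44*(23830/533) = 1048520/533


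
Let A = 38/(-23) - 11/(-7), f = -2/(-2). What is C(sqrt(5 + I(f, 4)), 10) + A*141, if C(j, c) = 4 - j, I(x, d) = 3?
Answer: -1189/161 - 2*sqrt(2) ≈ -10.214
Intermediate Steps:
f = 1 (f = -2*(-1/2) = 1)
A = -13/161 (A = 38*(-1/23) - 11*(-1/7) = -38/23 + 11/7 = -13/161 ≈ -0.080745)
C(sqrt(5 + I(f, 4)), 10) + A*141 = (4 - sqrt(5 + 3)) - 13/161*141 = (4 - sqrt(8)) - 1833/161 = (4 - 2*sqrt(2)) - 1833/161 = -1189/161 - 2*sqrt(2)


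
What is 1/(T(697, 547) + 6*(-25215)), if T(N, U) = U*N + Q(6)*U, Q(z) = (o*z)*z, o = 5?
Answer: 1/328429 ≈ 3.0448e-6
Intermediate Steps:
Q(z) = 5*z² (Q(z) = (5*z)*z = 5*z²)
T(N, U) = 180*U + N*U (T(N, U) = U*N + (5*6²)*U = N*U + (5*36)*U = N*U + 180*U = 180*U + N*U)
1/(T(697, 547) + 6*(-25215)) = 1/(547*(180 + 697) + 6*(-25215)) = 1/(547*877 - 151290) = 1/(479719 - 151290) = 1/328429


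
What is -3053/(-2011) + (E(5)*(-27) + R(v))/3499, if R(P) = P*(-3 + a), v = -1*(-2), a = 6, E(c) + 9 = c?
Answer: 10911701/7036489 ≈ 1.5507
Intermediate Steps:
E(c) = -9 + c
v = 2
R(P) = 3*P (R(P) = P*(-3 + 6) = P*3 = 3*P)
-3053/(-2011) + (E(5)*(-27) + R(v))/3499 = -3053/(-2011) + ((-9 + 5)*(-27) + 3*2)/3499 = -3053*(-1/2011) + (-4*(-27) + 6)*(1/3499) = 3053/2011 + (108 + 6)*(1/3499) = 3053/2011 + 114*(1/3499) = 3053/2011 + 114/3499 = 10911701/7036489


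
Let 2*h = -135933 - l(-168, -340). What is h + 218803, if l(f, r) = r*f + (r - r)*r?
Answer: 244553/2 ≈ 1.2228e+5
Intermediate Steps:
l(f, r) = f*r (l(f, r) = f*r + 0*r = f*r + 0 = f*r)
h = -193053/2 (h = (-135933 - (-168)*(-340))/2 = (-135933 - 1*57120)/2 = (-135933 - 57120)/2 = (½)*(-193053) = -193053/2 ≈ -96527.)
h + 218803 = -193053/2 + 218803 = 244553/2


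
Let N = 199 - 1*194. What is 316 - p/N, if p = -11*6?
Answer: 1646/5 ≈ 329.20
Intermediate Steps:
p = -66
N = 5 (N = 199 - 194 = 5)
316 - p/N = 316 - (-66)/5 = 316 - 1*(-66/5) = 316 + 66/5 = 1646/5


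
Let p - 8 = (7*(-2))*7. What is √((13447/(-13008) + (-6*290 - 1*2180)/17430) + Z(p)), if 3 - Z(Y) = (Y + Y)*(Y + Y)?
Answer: 5*I*√94414547961339/269916 ≈ 180.0*I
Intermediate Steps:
p = -90 (p = 8 + (7*(-2))*7 = 8 - 14*7 = 8 - 98 = -90)
Z(Y) = 3 - 4*Y² (Z(Y) = 3 - (Y + Y)*(Y + Y) = 3 - 2*Y*2*Y = 3 - 4*Y²)
√((13447/(-13008) + (-6*290 - 1*2180)/17430) + Z(p)) = √((13447/(-13008) + (-6*290 - 1*2180)/17430) + (3 - 4*(-90)²)) = √((13447*(-1/13008) + (-1740 - 2180)*(1/17430)) + (3 - 4*8100)) = √((-13447/13008 - 3920*1/17430) + (3 - 32400)) = √((-13447/13008 - 56/249) - 32397) = √(-1358917/1079664 - 32397) = √(-34979233525/1079664) = 5*I*√94414547961339/269916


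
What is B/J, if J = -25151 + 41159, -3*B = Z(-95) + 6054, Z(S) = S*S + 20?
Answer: -5033/16008 ≈ -0.31441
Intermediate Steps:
Z(S) = 20 + S**2 (Z(S) = S**2 + 20 = 20 + S**2)
B = -5033 (B = -((20 + (-95)**2) + 6054)/3 = -((20 + 9025) + 6054)/3 = -(9045 + 6054)/3 = -1/3*15099 = -5033)
J = 16008
B/J = -5033/16008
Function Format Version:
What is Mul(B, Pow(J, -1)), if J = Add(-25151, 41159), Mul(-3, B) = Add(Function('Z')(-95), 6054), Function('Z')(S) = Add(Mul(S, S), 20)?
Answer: Rational(-5033, 16008) ≈ -0.31441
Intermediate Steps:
Function('Z')(S) = Add(20, Pow(S, 2)) (Function('Z')(S) = Add(Pow(S, 2), 20) = Add(20, Pow(S, 2)))
B = -5033 (B = Mul(Rational(-1, 3), Add(Add(20, Pow(-95, 2)), 6054)) = Mul(Rational(-1, 3), Add(Add(20, 9025), 6054)) = Mul(Rational(-1, 3), Add(9045, 6054)) = Mul(Rational(-1, 3), 15099) = -5033)
J = 16008
Mul(B, Pow(J, -1)) = Mul(-5033, Pow(16008, -1)) = Mul(-5033, Rational(1, 16008)) = Rational(-5033, 16008)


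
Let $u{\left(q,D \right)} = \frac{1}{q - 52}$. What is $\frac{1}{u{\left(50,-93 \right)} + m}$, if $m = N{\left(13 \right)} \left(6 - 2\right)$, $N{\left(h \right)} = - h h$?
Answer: $- \frac{2}{1353} \approx -0.0014782$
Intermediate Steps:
$u{\left(q,D \right)} = \frac{1}{-52 + q}$
$N{\left(h \right)} = - h^{2}$
$m = -676$ ($m = - 13^{2} \left(6 - 2\right) = \left(-1\right) 169 \left(6 - 2\right) = \left(-169\right) 4 = -676$)
$\frac{1}{u{\left(50,-93 \right)} + m} = \frac{1}{\frac{1}{-52 + 50} - 676} = \frac{1}{\frac{1}{-2} - 676} = \frac{1}{- \frac{1}{2} - 676} = \frac{1}{- \frac{1353}{2}} = - \frac{2}{1353}$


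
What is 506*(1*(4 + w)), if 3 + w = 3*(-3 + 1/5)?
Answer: -18722/5 ≈ -3744.4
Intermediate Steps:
w = -57/5 (w = -3 + 3*(-3 + 1/5) = -3 + 3*(-3 + ⅕) = -3 + 3*(-14/5) = -3 - 42/5 = -57/5 ≈ -11.400)
506*(1*(4 + w)) = 506*(1*(4 - 57/5)) = 506*(1*(-37/5)) = 506*(-37/5) = -18722/5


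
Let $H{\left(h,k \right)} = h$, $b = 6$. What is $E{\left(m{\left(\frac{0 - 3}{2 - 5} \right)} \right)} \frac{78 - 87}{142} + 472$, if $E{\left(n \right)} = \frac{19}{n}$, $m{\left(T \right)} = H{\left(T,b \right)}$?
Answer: $\frac{66853}{142} \approx 470.8$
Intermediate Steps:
$m{\left(T \right)} = T$
$E{\left(m{\left(\frac{0 - 3}{2 - 5} \right)} \right)} \frac{78 - 87}{142} + 472 = \frac{19}{\left(0 - 3\right) \frac{1}{2 - 5}} \frac{78 - 87}{142} + 472 = \frac{19}{\left(-3\right) \frac{1}{-3}} \left(78 - 87\right) \frac{1}{142} + 472 = \frac{19}{\left(-3\right) \left(- \frac{1}{3}\right)} \left(\left(-9\right) \frac{1}{142}\right) + 472 = \frac{19}{1} \left(- \frac{9}{142}\right) + 472 = 19 \cdot 1 \left(- \frac{9}{142}\right) + 472 = 19 \left(- \frac{9}{142}\right) + 472 = - \frac{171}{142} + 472 = \frac{66853}{142}$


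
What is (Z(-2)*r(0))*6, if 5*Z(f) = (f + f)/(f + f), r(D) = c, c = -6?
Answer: -36/5 ≈ -7.2000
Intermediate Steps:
r(D) = -6
Z(f) = 1/5 (Z(f) = ((f + f)/(f + f))/5 = ((2*f)/((2*f)))/5 = ((2*f)*(1/(2*f)))/5 = (1/5)*1 = 1/5)
(Z(-2)*r(0))*6 = ((1/5)*(-6))*6 = -6/5*6 = -36/5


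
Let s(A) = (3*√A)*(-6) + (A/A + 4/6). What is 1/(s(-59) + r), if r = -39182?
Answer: -352623/13816058725 + 162*I*√59/13816058725 ≈ -2.5523e-5 + 9.0065e-8*I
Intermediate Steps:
s(A) = 5/3 - 18*√A (s(A) = -18*√A + (1 + 4*(⅙)) = -18*√A + (1 + ⅔) = -18*√A + 5/3 = 5/3 - 18*√A)
1/(s(-59) + r) = 1/((5/3 - 18*I*√59) - 39182) = 1/(-117541/3 - 18*I*√59)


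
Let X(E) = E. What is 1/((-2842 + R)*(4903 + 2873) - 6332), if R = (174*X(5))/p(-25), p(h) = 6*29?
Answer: -1/22066844 ≈ -4.5317e-8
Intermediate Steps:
p(h) = 174
R = 5 (R = (174*5)/174 = 870*(1/174) = 5)
1/((-2842 + R)*(4903 + 2873) - 6332) = 1/((-2842 + 5)*(4903 + 2873) - 6332) = 1/(-2837*7776 - 6332) = 1/(-22060512 - 6332) = 1/(-22066844) = -1/22066844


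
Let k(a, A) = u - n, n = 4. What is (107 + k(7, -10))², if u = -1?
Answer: 10404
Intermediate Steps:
k(a, A) = -5 (k(a, A) = -1 - 1*4 = -1 - 4 = -5)
(107 + k(7, -10))² = (107 - 5)² = 102² = 10404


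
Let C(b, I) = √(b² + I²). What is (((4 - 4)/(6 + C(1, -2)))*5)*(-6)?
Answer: 0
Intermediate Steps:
C(b, I) = √(I² + b²)
(((4 - 4)/(6 + C(1, -2)))*5)*(-6) = (((4 - 4)/(6 + √((-2)² + 1²)))*5)*(-6) = ((0/(6 + √(4 + 1)))*5)*(-6) = ((0/(6 + √5))*5)*(-6) = (0*5)*(-6) = 0*(-6) = 0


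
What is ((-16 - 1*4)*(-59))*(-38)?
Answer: -44840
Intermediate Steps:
((-16 - 1*4)*(-59))*(-38) = ((-16 - 4)*(-59))*(-38) = -20*(-59)*(-38) = 1180*(-38) = -44840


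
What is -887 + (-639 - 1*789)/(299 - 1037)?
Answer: -108863/123 ≈ -885.07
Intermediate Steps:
-887 + (-639 - 1*789)/(299 - 1037) = -887 + (-639 - 789)/(-738) = -887 - 1/738*(-1428) = -887 + 238/123 = -108863/123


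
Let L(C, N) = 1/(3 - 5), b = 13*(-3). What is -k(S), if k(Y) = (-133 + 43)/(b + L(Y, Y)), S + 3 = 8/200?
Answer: -180/79 ≈ -2.2785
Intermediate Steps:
S = -74/25 (S = -3 + 8/200 = -3 + 8*(1/200) = -3 + 1/25 = -74/25 ≈ -2.9600)
b = -39
L(C, N) = -1/2 (L(C, N) = 1/(-2) = -1/2)
k(Y) = 180/79 (k(Y) = (-133 + 43)/(-39 - 1/2) = -90/(-79/2) = -90*(-2/79) = 180/79)
-k(S) = -1*180/79 = -180/79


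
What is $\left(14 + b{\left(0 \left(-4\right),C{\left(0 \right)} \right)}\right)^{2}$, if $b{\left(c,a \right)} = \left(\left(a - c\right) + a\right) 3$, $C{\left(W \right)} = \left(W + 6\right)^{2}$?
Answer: $52900$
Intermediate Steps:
$C{\left(W \right)} = \left(6 + W\right)^{2}$
$b{\left(c,a \right)} = - 3 c + 6 a$ ($b{\left(c,a \right)} = \left(- c + 2 a\right) 3 = - 3 c + 6 a$)
$\left(14 + b{\left(0 \left(-4\right),C{\left(0 \right)} \right)}\right)^{2} = \left(14 - \left(- 6 \left(6 + 0\right)^{2} + 3 \cdot 0 \left(-4\right)\right)\right)^{2} = \left(14 + \left(\left(-3\right) 0 + 6 \cdot 6^{2}\right)\right)^{2} = \left(14 + \left(0 + 6 \cdot 36\right)\right)^{2} = \left(14 + \left(0 + 216\right)\right)^{2} = \left(14 + 216\right)^{2} = 230^{2} = 52900$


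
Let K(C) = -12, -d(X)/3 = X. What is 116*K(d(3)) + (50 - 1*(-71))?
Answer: -1271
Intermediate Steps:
d(X) = -3*X
116*K(d(3)) + (50 - 1*(-71)) = 116*(-12) + (50 - 1*(-71)) = -1392 + (50 + 71) = -1392 + 121 = -1271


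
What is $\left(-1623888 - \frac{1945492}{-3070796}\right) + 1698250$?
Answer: $\frac{57088119411}{767699} \approx 74363.0$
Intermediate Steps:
$\left(-1623888 - \frac{1945492}{-3070796}\right) + 1698250 = \left(-1623888 - - \frac{486373}{767699}\right) + 1698250 = \left(-1623888 + \frac{486373}{767699}\right) + 1698250 = - \frac{1246656707339}{767699} + 1698250 = \frac{57088119411}{767699}$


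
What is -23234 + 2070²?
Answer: 4261666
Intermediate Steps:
-23234 + 2070² = -23234 + 4284900 = 4261666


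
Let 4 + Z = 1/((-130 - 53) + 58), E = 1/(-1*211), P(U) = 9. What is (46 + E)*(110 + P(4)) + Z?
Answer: 144256164/26375 ≈ 5469.4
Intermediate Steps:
E = -1/211 (E = 1/(-211) = -1/211 ≈ -0.0047393)
Z = -501/125 (Z = -4 + 1/((-130 - 53) + 58) = -4 + 1/(-183 + 58) = -4 + 1/(-125) = -4 - 1/125 = -501/125 ≈ -4.0080)
(46 + E)*(110 + P(4)) + Z = (46 - 1/211)*(110 + 9) - 501/125 = (9705/211)*119 - 501/125 = 1154895/211 - 501/125 = 144256164/26375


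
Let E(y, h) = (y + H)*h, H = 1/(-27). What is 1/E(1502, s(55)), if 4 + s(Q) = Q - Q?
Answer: -27/162212 ≈ -0.00016645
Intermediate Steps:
s(Q) = -4 (s(Q) = -4 + (Q - Q) = -4 + 0 = -4)
H = -1/27 ≈ -0.037037
E(y, h) = h*(-1/27 + y) (E(y, h) = (y - 1/27)*h = (-1/27 + y)*h = h*(-1/27 + y))
1/E(1502, s(55)) = 1/(-4*(-1/27 + 1502)) = 1/(-4*40553/27) = 1/(-162212/27) = -27/162212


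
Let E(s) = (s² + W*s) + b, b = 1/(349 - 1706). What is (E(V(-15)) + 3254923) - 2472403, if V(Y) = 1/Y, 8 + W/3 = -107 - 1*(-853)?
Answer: 238877854162/305325 ≈ 7.8237e+5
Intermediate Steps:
W = 2214 (W = -24 + 3*(-107 - 1*(-853)) = -24 + 3*(-107 + 853) = -24 + 3*746 = -24 + 2238 = 2214)
b = -1/1357 (b = 1/(-1357) = -1/1357 ≈ -0.00073692)
E(s) = -1/1357 + s² + 2214*s (E(s) = (s² + 2214*s) - 1/1357 = -1/1357 + s² + 2214*s)
(E(V(-15)) + 3254923) - 2472403 = ((-1/1357 + (1/(-15))² + 2214/(-15)) + 3254923) - 2472403 = ((-1/1357 + (-1/15)² + 2214*(-1/15)) + 3254923) - 2472403 = ((-1/1357 + 1/225 - 738/5) + 3254923) - 2472403 = (-45064838/305325 + 3254923) - 2472403 = 993764300137/305325 - 2472403 = 238877854162/305325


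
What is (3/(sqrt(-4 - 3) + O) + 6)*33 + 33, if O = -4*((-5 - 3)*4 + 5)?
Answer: 246063/1061 - 9*I*sqrt(7)/1061 ≈ 231.92 - 0.022443*I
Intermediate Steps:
O = 108 (O = -4*(-8*4 + 5) = -4*(-32 + 5) = -4*(-27) = 108)
(3/(sqrt(-4 - 3) + O) + 6)*33 + 33 = (3/(sqrt(-4 - 3) + 108) + 6)*33 + 33 = (3/(sqrt(-7) + 108) + 6)*33 + 33 = (3/(I*sqrt(7) + 108) + 6)*33 + 33 = (3/(108 + I*sqrt(7)) + 6)*33 + 33 = (6 + 3/(108 + I*sqrt(7)))*33 + 33 = (198 + 99/(108 + I*sqrt(7))) + 33 = 231 + 99/(108 + I*sqrt(7))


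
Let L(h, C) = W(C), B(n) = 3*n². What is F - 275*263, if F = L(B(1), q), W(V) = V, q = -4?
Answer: -72329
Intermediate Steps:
L(h, C) = C
F = -4
F - 275*263 = -4 - 275*263 = -4 - 72325 = -72329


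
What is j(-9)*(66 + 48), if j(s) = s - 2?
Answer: -1254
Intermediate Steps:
j(s) = -2 + s
j(-9)*(66 + 48) = (-2 - 9)*(66 + 48) = -11*114 = -1254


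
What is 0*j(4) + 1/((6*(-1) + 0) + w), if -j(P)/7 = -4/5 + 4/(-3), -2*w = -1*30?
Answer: ⅑ ≈ 0.11111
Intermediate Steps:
w = 15 (w = -(-1)*30/2 = -½*(-30) = 15)
j(P) = 224/15 (j(P) = -7*(-4/5 + 4/(-3)) = -7*(-4*⅕ + 4*(-⅓)) = -7*(-⅘ - 4/3) = -7*(-32/15) = 224/15)
0*j(4) + 1/((6*(-1) + 0) + w) = 0*(224/15) + 1/((6*(-1) + 0) + 15) = 0 + 1/((-6 + 0) + 15) = 0 + 1/(-6 + 15) = 0 + 1/9 = 0 + ⅑ = ⅑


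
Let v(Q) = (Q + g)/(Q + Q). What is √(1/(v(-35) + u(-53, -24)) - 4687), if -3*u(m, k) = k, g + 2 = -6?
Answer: I*√189354797/201 ≈ 68.461*I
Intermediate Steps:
g = -8 (g = -2 - 6 = -8)
u(m, k) = -k/3
v(Q) = (-8 + Q)/(2*Q) (v(Q) = (Q - 8)/(Q + Q) = (-8 + Q)/((2*Q)) = (-8 + Q)*(1/(2*Q)) = (-8 + Q)/(2*Q))
√(1/(v(-35) + u(-53, -24)) - 4687) = √(1/((½)*(-8 - 35)/(-35) - ⅓*(-24)) - 4687) = √(1/((½)*(-1/35)*(-43) + 8) - 4687) = √(1/(43/70 + 8) - 4687) = √(1/(603/70) - 4687) = √(70/603 - 4687) = √(-2826191/603) = I*√189354797/201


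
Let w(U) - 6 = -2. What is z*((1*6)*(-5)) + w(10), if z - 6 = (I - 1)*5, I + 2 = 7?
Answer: -776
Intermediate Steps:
I = 5 (I = -2 + 7 = 5)
w(U) = 4 (w(U) = 6 - 2 = 4)
z = 26 (z = 6 + (5 - 1)*5 = 6 + 4*5 = 6 + 20 = 26)
z*((1*6)*(-5)) + w(10) = 26*((1*6)*(-5)) + 4 = 26*(6*(-5)) + 4 = 26*(-30) + 4 = -780 + 4 = -776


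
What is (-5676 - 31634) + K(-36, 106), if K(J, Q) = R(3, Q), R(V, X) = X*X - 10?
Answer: -26084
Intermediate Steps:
R(V, X) = -10 + X² (R(V, X) = X² - 10 = -10 + X²)
K(J, Q) = -10 + Q²
(-5676 - 31634) + K(-36, 106) = (-5676 - 31634) + (-10 + 106²) = -37310 + (-10 + 11236) = -37310 + 11226 = -26084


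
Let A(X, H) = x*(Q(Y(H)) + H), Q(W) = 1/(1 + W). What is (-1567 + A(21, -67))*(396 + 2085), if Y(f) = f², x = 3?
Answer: -19694964477/4490 ≈ -4.3864e+6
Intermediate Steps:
A(X, H) = 3*H + 3/(1 + H²) (A(X, H) = 3*(1/(1 + H²) + H) = 3*(H + 1/(1 + H²)) = 3*H + 3/(1 + H²))
(-1567 + A(21, -67))*(396 + 2085) = (-1567 + 3*(1 - 67*(1 + (-67)²))/(1 + (-67)²))*(396 + 2085) = (-1567 + 3*(1 - 67*(1 + 4489))/(1 + 4489))*2481 = (-1567 + 3*(1 - 67*4490)/4490)*2481 = (-1567 + 3*(1/4490)*(1 - 300830))*2481 = (-1567 + 3*(1/4490)*(-300829))*2481 = (-1567 - 902487/4490)*2481 = -7938317/4490*2481 = -19694964477/4490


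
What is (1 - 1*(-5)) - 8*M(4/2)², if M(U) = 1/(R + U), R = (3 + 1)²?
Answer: 484/81 ≈ 5.9753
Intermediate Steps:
R = 16 (R = 4² = 16)
M(U) = 1/(16 + U)
(1 - 1*(-5)) - 8*M(4/2)² = (1 - 1*(-5)) - 8/(16 + 4/2)² = (1 + 5) - 8/(16 + 4*(½))² = 6 - 8/(16 + 2)² = 6 - 8*(1/18)² = 6 - 8*1/324 = 6 - 2/81 = 484/81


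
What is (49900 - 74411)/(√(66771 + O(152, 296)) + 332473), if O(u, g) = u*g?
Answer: -8149245703/110538183966 + 24511*√111763/110538183966 ≈ -0.073649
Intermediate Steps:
O(u, g) = g*u
(49900 - 74411)/(√(66771 + O(152, 296)) + 332473) = (49900 - 74411)/(√(66771 + 296*152) + 332473) = -24511/(√(66771 + 44992) + 332473) = -24511/(√111763 + 332473) = -24511/(332473 + √111763)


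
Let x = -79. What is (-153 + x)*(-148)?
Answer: 34336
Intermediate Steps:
(-153 + x)*(-148) = (-153 - 79)*(-148) = -232*(-148) = 34336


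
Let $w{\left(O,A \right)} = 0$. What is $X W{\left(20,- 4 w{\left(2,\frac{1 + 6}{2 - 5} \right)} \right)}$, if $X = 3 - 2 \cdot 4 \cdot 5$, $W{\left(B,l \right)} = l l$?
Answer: $0$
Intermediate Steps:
$W{\left(B,l \right)} = l^{2}$
$X = -37$ ($X = 3 - 40 = -37$)
$X W{\left(20,- 4 w{\left(2,\frac{1 + 6}{2 - 5} \right)} \right)} = - 37 \left(\left(-4\right) 0\right)^{2} = - 37 \cdot 0^{2} = \left(-37\right) 0 = 0$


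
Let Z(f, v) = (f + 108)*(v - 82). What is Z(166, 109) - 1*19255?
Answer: -11857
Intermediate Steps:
Z(f, v) = (-82 + v)*(108 + f) (Z(f, v) = (108 + f)*(-82 + v) = (-82 + v)*(108 + f))
Z(166, 109) - 1*19255 = (-8856 - 82*166 + 108*109 + 166*109) - 1*19255 = (-8856 - 13612 + 11772 + 18094) - 19255 = 7398 - 19255 = -11857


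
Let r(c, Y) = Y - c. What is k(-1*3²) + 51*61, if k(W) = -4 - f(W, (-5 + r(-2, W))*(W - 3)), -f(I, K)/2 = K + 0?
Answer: 3395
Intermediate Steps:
f(I, K) = -2*K (f(I, K) = -2*(K + 0) = -2*K)
k(W) = -4 + 2*(-3 + W)² (k(W) = -4 - (-2)*(-5 + (W - 1*(-2)))*(W - 3) = -4 - (-2)*(-5 + (W + 2))*(-3 + W) = -4 - (-2)*(-5 + (2 + W))*(-3 + W) = -4 - (-2)*(-3 + W)*(-3 + W) = -4 - (-2)*(-3 + W)² = -4 + 2*(-3 + W)²)
k(-1*3²) + 51*61 = (14 - (-12)*3² + 2*(-1*3²)²) + 51*61 = (14 - (-12)*9 + 2*(-1*9)²) + 3111 = (14 - 12*(-9) + 2*(-9)²) + 3111 = (14 + 108 + 2*81) + 3111 = (14 + 108 + 162) + 3111 = 284 + 3111 = 3395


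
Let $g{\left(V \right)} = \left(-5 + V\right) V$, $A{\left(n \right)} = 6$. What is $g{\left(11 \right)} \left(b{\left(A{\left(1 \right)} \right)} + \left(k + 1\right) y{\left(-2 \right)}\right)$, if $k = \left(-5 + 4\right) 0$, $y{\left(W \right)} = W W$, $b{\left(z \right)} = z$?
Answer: $660$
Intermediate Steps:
$y{\left(W \right)} = W^{2}$
$g{\left(V \right)} = V \left(-5 + V\right)$
$k = 0$ ($k = \left(-1\right) 0 = 0$)
$g{\left(11 \right)} \left(b{\left(A{\left(1 \right)} \right)} + \left(k + 1\right) y{\left(-2 \right)}\right) = 11 \left(-5 + 11\right) \left(6 + \left(0 + 1\right) \left(-2\right)^{2}\right) = 11 \cdot 6 \left(6 + 1 \cdot 4\right) = 66 \left(6 + 4\right) = 66 \cdot 10 = 660$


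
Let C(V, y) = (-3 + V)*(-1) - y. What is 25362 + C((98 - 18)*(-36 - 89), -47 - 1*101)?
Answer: 35513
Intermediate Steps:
C(V, y) = 3 - V - y (C(V, y) = (3 - V) - y = 3 - V - y)
25362 + C((98 - 18)*(-36 - 89), -47 - 1*101) = 25362 + (3 - (98 - 18)*(-36 - 89) - (-47 - 1*101)) = 25362 + (3 - 80*(-125) - (-47 - 101)) = 25362 + (3 - 1*(-10000) - 1*(-148)) = 25362 + (3 + 10000 + 148) = 25362 + 10151 = 35513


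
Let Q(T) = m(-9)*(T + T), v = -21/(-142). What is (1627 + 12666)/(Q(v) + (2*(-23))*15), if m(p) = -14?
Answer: -1014803/49284 ≈ -20.591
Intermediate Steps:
v = 21/142 (v = -21*(-1/142) = 21/142 ≈ 0.14789)
Q(T) = -28*T (Q(T) = -14*(T + T) = -28*T)
(1627 + 12666)/(Q(v) + (2*(-23))*15) = (1627 + 12666)/(-28*21/142 + (2*(-23))*15) = 14293/(-294/71 - 46*15) = 14293/(-294/71 - 690) = 14293/(-49284/71) = 14293*(-71/49284) = -1014803/49284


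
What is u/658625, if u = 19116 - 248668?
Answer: -229552/658625 ≈ -0.34853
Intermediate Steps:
u = -229552
u/658625 = -229552/658625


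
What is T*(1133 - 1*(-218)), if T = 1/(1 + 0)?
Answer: 1351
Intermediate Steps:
T = 1 (T = 1/1 = 1)
T*(1133 - 1*(-218)) = 1*(1133 - 1*(-218)) = 1*(1133 + 218) = 1*1351 = 1351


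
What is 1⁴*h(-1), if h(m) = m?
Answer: -1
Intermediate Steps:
1⁴*h(-1) = 1⁴*(-1) = 1*(-1) = -1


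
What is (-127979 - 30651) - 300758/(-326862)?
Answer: -25924909151/163431 ≈ -1.5863e+5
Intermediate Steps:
(-127979 - 30651) - 300758/(-326862) = -158630 - 300758*(-1/326862) = -158630 + 150379/163431 = -25924909151/163431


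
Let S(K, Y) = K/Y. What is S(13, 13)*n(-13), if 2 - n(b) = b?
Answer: 15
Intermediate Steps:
n(b) = 2 - b
S(13, 13)*n(-13) = (13/13)*(2 - 1*(-13)) = (13*(1/13))*(2 + 13) = 1*15 = 15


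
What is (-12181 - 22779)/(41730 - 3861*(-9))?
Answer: -34960/76479 ≈ -0.45712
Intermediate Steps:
(-12181 - 22779)/(41730 - 3861*(-9)) = -34960/(41730 + 34749) = -34960/76479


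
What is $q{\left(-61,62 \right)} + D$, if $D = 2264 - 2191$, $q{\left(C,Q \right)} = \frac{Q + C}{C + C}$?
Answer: $\frac{8905}{122} \approx 72.992$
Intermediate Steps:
$q{\left(C,Q \right)} = \frac{C + Q}{2 C}$
$D = 73$
$q{\left(-61,62 \right)} + D = \frac{-61 + 62}{2 \left(-61\right)} + 73 = \frac{1}{2} \left(- \frac{1}{61}\right) 1 + 73 = - \frac{1}{122} + 73 = \frac{8905}{122}$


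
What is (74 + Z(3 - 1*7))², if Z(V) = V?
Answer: 4900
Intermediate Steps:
(74 + Z(3 - 1*7))² = (74 + (3 - 1*7))² = (74 + (3 - 7))² = (74 - 4)² = 70² = 4900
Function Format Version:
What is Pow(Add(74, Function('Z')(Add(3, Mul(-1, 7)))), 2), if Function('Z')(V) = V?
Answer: 4900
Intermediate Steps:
Pow(Add(74, Function('Z')(Add(3, Mul(-1, 7)))), 2) = Pow(Add(74, Add(3, Mul(-1, 7))), 2) = Pow(Add(74, Add(3, -7)), 2) = Pow(Add(74, -4), 2) = Pow(70, 2) = 4900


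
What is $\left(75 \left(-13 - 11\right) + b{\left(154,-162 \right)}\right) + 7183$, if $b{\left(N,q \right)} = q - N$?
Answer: $5067$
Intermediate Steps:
$\left(75 \left(-13 - 11\right) + b{\left(154,-162 \right)}\right) + 7183 = \left(75 \left(-13 - 11\right) - 316\right) + 7183 = \left(75 \left(-24\right) - 316\right) + 7183 = \left(-1800 - 316\right) + 7183 = -2116 + 7183 = 5067$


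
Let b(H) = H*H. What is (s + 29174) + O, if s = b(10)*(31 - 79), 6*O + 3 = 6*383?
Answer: 49513/2 ≈ 24757.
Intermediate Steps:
b(H) = H**2
O = 765/2 (O = -1/2 + (6*383)/6 = -1/2 + (1/6)*2298 = -1/2 + 383 = 765/2 ≈ 382.50)
s = -4800 (s = 10**2*(31 - 79) = 100*(-48) = -4800)
(s + 29174) + O = (-4800 + 29174) + 765/2 = 24374 + 765/2 = 49513/2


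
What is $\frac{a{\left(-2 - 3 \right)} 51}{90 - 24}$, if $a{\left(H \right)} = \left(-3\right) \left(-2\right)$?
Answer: $\frac{51}{11} \approx 4.6364$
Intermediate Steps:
$a{\left(H \right)} = 6$
$\frac{a{\left(-2 - 3 \right)} 51}{90 - 24} = \frac{6 \cdot 51}{90 - 24} = \frac{306}{66} = 306 \cdot \frac{1}{66} = \frac{51}{11}$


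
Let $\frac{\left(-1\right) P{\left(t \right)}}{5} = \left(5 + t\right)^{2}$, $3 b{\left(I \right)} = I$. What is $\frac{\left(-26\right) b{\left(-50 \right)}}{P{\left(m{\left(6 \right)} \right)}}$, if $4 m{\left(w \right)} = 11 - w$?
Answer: $- \frac{832}{375} \approx -2.2187$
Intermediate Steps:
$b{\left(I \right)} = \frac{I}{3}$
$m{\left(w \right)} = \frac{11}{4} - \frac{w}{4}$ ($m{\left(w \right)} = \frac{11 - w}{4} = \frac{11}{4} - \frac{w}{4}$)
$P{\left(t \right)} = - 5 \left(5 + t\right)^{2}$
$\frac{\left(-26\right) b{\left(-50 \right)}}{P{\left(m{\left(6 \right)} \right)}} = \frac{\left(-26\right) \frac{1}{3} \left(-50\right)}{\left(-5\right) \left(5 + \left(\frac{11}{4} - \frac{3}{2}\right)\right)^{2}} = \frac{\left(-26\right) \left(- \frac{50}{3}\right)}{\left(-5\right) \left(5 + \left(\frac{11}{4} - \frac{3}{2}\right)\right)^{2}} = \frac{1300}{3 \left(- 5 \left(5 + \frac{5}{4}\right)^{2}\right)} = \frac{1300}{3 \left(- 5 \left(\frac{25}{4}\right)^{2}\right)} = \frac{1300}{3 \left(\left(-5\right) \frac{625}{16}\right)} = \frac{1300}{3 \left(- \frac{3125}{16}\right)} = \frac{1300}{3} \left(- \frac{16}{3125}\right) = - \frac{832}{375}$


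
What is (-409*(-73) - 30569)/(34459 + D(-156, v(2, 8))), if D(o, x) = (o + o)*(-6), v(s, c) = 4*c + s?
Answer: -712/36331 ≈ -0.019598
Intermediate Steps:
v(s, c) = s + 4*c
D(o, x) = -12*o (D(o, x) = (2*o)*(-6) = -12*o)
(-409*(-73) - 30569)/(34459 + D(-156, v(2, 8))) = (-409*(-73) - 30569)/(34459 - 12*(-156)) = (29857 - 30569)/(34459 + 1872) = -712/36331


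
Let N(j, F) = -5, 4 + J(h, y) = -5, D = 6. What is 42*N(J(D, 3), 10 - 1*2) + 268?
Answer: 58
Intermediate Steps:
J(h, y) = -9 (J(h, y) = -4 - 5 = -9)
42*N(J(D, 3), 10 - 1*2) + 268 = 42*(-5) + 268 = -210 + 268 = 58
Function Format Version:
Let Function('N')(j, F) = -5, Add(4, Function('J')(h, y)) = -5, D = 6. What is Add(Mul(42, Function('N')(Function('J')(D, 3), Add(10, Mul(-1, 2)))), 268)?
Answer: 58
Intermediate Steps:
Function('J')(h, y) = -9 (Function('J')(h, y) = Add(-4, -5) = -9)
Add(Mul(42, Function('N')(Function('J')(D, 3), Add(10, Mul(-1, 2)))), 268) = Add(Mul(42, -5), 268) = Add(-210, 268) = 58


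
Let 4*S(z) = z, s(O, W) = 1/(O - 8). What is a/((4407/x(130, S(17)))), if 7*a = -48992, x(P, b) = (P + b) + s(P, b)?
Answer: -401232232/1881789 ≈ -213.22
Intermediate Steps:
s(O, W) = 1/(-8 + O)
S(z) = z/4
x(P, b) = P + b + 1/(-8 + P) (x(P, b) = (P + b) + 1/(-8 + P) = P + b + 1/(-8 + P))
a = -48992/7 (a = (1/7)*(-48992) = -48992/7 ≈ -6998.9)
a/((4407/x(130, S(17)))) = -48992*(1 + (-8 + 130)*(130 + (1/4)*17))/(4407*(-8 + 130))/7 = -(24496/1881789 + 48992*(130 + 17/4)/30849) = -48992/(7*(4407/(((1 + 122*(537/4))/122)))) = -48992/(7*(4407/(((1 + 32757/2)/122)))) = -48992/(7*(4407/(((1/122)*(32759/2))))) = -48992/(7*(4407/(32759/244))) = -48992/(7*(4407*(244/32759))) = -48992/(7*1075308/32759) = -48992/7*32759/1075308 = -401232232/1881789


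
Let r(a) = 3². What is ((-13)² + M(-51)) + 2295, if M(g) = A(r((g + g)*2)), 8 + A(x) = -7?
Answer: 2449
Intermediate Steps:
r(a) = 9
A(x) = -15 (A(x) = -8 - 7 = -15)
M(g) = -15
((-13)² + M(-51)) + 2295 = ((-13)² - 15) + 2295 = (169 - 15) + 2295 = 154 + 2295 = 2449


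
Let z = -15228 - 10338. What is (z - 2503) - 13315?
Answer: -41384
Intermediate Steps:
z = -25566
(z - 2503) - 13315 = (-25566 - 2503) - 13315 = -28069 - 13315 = -41384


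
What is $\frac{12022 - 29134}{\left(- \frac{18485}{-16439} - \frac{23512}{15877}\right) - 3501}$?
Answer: $\frac{744377712556}{152310173321} \approx 4.8872$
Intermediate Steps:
$\frac{12022 - 29134}{\left(- \frac{18485}{-16439} - \frac{23512}{15877}\right) - 3501} = - \frac{17112}{\left(\left(-18485\right) \left(- \frac{1}{16439}\right) - \frac{23512}{15877}\right) - 3501} = - \frac{17112}{\left(\frac{18485}{16439} - \frac{23512}{15877}\right) - 3501} = - \frac{17112}{- \frac{93027423}{261002003} - 3501} = - \frac{17112}{- \frac{913861039926}{261002003}} = \left(-17112\right) \left(- \frac{261002003}{913861039926}\right) = \frac{744377712556}{152310173321}$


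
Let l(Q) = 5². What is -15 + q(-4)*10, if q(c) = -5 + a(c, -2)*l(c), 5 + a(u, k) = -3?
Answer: -2065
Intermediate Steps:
a(u, k) = -8 (a(u, k) = -5 - 3 = -8)
l(Q) = 25
q(c) = -205 (q(c) = -5 - 8*25 = -5 - 200 = -205)
-15 + q(-4)*10 = -15 - 205*10 = -15 - 2050 = -2065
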